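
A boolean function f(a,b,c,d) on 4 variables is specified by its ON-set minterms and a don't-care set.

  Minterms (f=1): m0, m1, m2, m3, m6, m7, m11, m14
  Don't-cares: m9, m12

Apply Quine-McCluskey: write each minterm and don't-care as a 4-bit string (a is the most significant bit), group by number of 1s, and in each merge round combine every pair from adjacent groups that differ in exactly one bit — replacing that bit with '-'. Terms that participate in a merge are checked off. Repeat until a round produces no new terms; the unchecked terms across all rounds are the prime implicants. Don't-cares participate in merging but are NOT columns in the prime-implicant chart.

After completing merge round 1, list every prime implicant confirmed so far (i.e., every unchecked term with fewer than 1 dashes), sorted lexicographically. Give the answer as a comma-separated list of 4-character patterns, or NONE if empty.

Round 0: 0000✓ 0001✓ 0010✓ 0011✓ 0110✓ 0111✓ 1001✓ 1011✓ 1100✓ 1110✓
Round 1: -001✓ -011✓ -110 0-10✓ 0-11✓ 00-0✓ 00-1✓ 000-✓ 001-✓ 011-✓ 10-1✓ 11-0
Round 2: -0-1 0-1- 00--
PIs = {-0-1, -110, 0-1-, 00--, 11-0}

NONE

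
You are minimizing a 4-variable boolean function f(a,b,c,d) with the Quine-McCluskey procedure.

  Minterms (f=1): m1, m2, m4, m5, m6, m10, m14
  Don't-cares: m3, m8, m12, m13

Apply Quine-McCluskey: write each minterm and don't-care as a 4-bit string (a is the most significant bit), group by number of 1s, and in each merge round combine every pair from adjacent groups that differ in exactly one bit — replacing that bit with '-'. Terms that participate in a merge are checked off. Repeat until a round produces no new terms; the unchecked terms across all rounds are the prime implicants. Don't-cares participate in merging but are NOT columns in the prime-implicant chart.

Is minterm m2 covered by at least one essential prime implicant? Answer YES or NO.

NO

[col 0] 0001*, 0010*, 0011*, 0100*, 0101*, 0110*, 1000*, 1010*, 1100*, 1101*, 1110*
[col 1] -010*, -100*, -101*, -110*, 0-01, 0-10*, 00-1, 001-, 01-0*, 010-*, 1-00*, 1-10*, 10-0*, 11-0*, 110-*
[col 2] --10, -1-0, -10-, 1--0
Prime implicants: --10, -1-0, -10-, 0-01, 00-1, 001-, 1--0
PI chart (minterm → PIs covering it):
  1 | 0-01,00-1
  2 | --10,001-
  4 | -1-0,-10-
  5 | -10-,0-01
  6 | --10,-1-0
  10 | --10,1--0
  14 | --10,-1-0,1--0
(no essential prime implicants)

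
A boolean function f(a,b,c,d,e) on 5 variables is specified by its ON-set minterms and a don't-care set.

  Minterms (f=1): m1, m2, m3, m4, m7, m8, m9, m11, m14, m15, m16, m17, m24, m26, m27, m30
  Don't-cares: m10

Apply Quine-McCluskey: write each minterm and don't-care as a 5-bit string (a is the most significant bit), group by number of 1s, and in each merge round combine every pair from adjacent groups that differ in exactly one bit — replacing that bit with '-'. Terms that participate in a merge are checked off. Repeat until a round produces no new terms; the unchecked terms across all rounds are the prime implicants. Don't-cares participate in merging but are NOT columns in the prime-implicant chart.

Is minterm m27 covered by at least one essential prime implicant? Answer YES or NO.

size-2^0 implicants → 00001(✓)  00010(✓)  00011(✓)  00100  00111(✓)  01000(✓)  01001(✓)  01010(✓)  01011(✓)  01110(✓)  01111(✓)  10000(✓)  10001(✓)  11000(✓)  11010(✓)  11011(✓)  11110(✓)
size-2^1 implicants → -0001  -1000(✓)  -1010(✓)  -1011(✓)  -1110(✓)  0-001(✓)  0-010(✓)  0-011(✓)  0-111(✓)  00-11(✓)  000-1(✓)  0001-(✓)  01-10(✓)  01-11(✓)  010-0(✓)  010-1(✓)  0100-(✓)  0101-(✓)  0111-(✓)  1-000  1000-  11-10(✓)  110-0(✓)  1101-(✓)
size-2^2 implicants → -1-10  -10-0  -101-  0--11  0-0-1  0-01-  01-1-  010--
Unchecked terms (primes): -0001, -1-10, -10-0, -101-, 0--11, 0-0-1, 0-01-, 00100, 01-1-, 010--, 1-000, 1000-
Minterm coverage:
  m1 ⊆ -0001,0-0-1
  m2 ⊆ 0-01- [E]
  m3 ⊆ 0--11,0-0-1,0-01-
  m4 ⊆ 00100 [E]
  m7 ⊆ 0--11 [E]
  m8 ⊆ -10-0,010--
  m9 ⊆ 0-0-1,010--
  m11 ⊆ -101-,0--11,0-0-1,0-01-,01-1-,010--
  m14 ⊆ -1-10,01-1-
  m15 ⊆ 0--11,01-1-
  m16 ⊆ 1-000,1000-
  m17 ⊆ -0001,1000-
  m24 ⊆ -10-0,1-000
  m26 ⊆ -1-10,-10-0,-101-
  m27 ⊆ -101- [E]
  m30 ⊆ -1-10 [E]
E = {-1-10, -101-, 0--11, 0-01-, 00100}

YES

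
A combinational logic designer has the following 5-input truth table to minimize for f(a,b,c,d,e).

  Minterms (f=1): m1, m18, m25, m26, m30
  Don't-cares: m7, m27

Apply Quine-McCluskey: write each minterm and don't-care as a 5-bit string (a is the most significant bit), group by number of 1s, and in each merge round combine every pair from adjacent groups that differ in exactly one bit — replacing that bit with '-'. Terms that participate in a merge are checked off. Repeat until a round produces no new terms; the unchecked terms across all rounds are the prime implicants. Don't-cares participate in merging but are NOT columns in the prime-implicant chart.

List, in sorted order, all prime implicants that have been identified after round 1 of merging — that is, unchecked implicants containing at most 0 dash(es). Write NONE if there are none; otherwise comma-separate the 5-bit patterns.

size-2^0 implicants → 00001  00111  10010(✓)  11001(✓)  11010(✓)  11011(✓)  11110(✓)
size-2^1 implicants → 1-010  11-10  110-1  1101-
Unchecked terms (primes): 00001, 00111, 1-010, 11-10, 110-1, 1101-

00001, 00111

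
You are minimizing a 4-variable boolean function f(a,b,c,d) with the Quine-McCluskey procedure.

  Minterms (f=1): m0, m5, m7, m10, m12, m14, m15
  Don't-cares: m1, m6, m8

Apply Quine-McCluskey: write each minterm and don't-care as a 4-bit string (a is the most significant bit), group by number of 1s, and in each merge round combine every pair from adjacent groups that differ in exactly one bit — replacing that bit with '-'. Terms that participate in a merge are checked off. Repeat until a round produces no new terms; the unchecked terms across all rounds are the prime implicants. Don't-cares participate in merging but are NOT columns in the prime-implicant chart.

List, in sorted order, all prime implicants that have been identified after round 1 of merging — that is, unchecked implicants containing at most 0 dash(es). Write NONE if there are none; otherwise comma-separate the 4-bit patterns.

Round 0: 0000✓ 0001✓ 0101✓ 0110✓ 0111✓ 1000✓ 1010✓ 1100✓ 1110✓ 1111✓
Round 1: -000 -110✓ -111✓ 0-01 000- 01-1 011-✓ 1-00✓ 1-10✓ 10-0✓ 11-0✓ 111-✓
Round 2: -11- 1--0
PIs = {-000, -11-, 0-01, 000-, 01-1, 1--0}

NONE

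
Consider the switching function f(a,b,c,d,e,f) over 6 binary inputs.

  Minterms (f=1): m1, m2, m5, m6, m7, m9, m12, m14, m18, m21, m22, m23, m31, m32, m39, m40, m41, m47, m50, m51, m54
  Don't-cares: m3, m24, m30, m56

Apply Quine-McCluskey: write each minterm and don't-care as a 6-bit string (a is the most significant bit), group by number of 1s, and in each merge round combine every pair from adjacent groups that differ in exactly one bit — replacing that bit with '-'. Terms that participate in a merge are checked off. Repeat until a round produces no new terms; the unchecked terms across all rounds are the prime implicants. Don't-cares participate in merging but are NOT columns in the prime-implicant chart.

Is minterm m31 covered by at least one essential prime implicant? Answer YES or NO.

[col 0] 000001*, 000010*, 000011*, 000101*, 000110*, 000111*, 001001*, 001100*, 001110*, 010010*, 010101*, 010110*, 010111*, 011000*, 011110*, 011111*, 100000*, 100111*, 101000*, 101001*, 101111*, 110010*, 110011*, 110110*, 111000*
[col 1] -00111, -01001, -10010*, -10110*, -11000, 0-0010*, 0-0101*, 0-0110*, 0-0111*, 0-1110*, 00-001, 00-110*, 000-01*, 000-10*, 000-11*, 0000-1*, 00001-*, 0001-1*, 00011-*, 0011-0, 01-110*, 01-111*, 010-10*, 0101-1*, 01011-*, 01111-*, 1-1000, 10-000, 10-111, 10100-, 110-10*, 11001-
[col 2] -10-10, 0--110, 0-0-10, 0-01-1, 0-011-, 000--1, 000-1-, 01-11-
Prime implicants: -00111, -01001, -10-10, -11000, 0--110, 0-0-10, 0-01-1, 0-011-, 00-001, 000--1, 000-1-, 0011-0, 01-11-, 1-1000, 10-000, 10-111, 10100-, 11001-
PI chart (minterm → PIs covering it):
  1 | 00-001,000--1
  2 | 0-0-10,000-1-
  5 | 0-01-1,000--1
  6 | 0--110,0-0-10,0-011-,000-1-
  7 | -00111,0-01-1,0-011-,000--1,000-1-
  9 | -01001,00-001
  12 | 0011-0  (sole → essential)
  14 | 0--110,0011-0
  18 | -10-10,0-0-10
  21 | 0-01-1  (sole → essential)
  22 | -10-10,0--110,0-0-10,0-011-,01-11-
  23 | 0-01-1,0-011-,01-11-
  31 | 01-11-  (sole → essential)
  32 | 10-000  (sole → essential)
  39 | -00111,10-111
  40 | 1-1000,10-000,10100-
  41 | -01001,10100-
  47 | 10-111  (sole → essential)
  50 | -10-10,11001-
  51 | 11001-  (sole → essential)
  54 | -10-10  (sole → essential)
Essential prime implicants: -10-10, 0-01-1, 0011-0, 01-11-, 10-000, 10-111, 11001-

YES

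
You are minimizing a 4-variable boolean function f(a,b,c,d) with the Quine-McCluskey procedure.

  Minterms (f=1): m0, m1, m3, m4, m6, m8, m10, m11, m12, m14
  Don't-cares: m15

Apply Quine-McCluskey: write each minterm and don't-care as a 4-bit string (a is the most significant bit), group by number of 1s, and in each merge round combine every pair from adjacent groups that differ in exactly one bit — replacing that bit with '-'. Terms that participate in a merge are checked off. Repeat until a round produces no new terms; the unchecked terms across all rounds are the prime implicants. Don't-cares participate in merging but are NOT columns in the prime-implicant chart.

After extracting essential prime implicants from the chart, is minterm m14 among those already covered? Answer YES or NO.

YES

size-2^0 implicants → 0000(✓)  0001(✓)  0011(✓)  0100(✓)  0110(✓)  1000(✓)  1010(✓)  1011(✓)  1100(✓)  1110(✓)  1111(✓)
size-2^1 implicants → -000(✓)  -011  -100(✓)  -110(✓)  0-00(✓)  00-1  000-  01-0(✓)  1-00(✓)  1-10(✓)  1-11(✓)  10-0(✓)  101-(✓)  11-0(✓)  111-(✓)
size-2^2 implicants → --00  -1-0  1--0  1-1-
Unchecked terms (primes): --00, -011, -1-0, 00-1, 000-, 1--0, 1-1-
Minterm coverage:
  m0 ⊆ --00,000-
  m1 ⊆ 00-1,000-
  m3 ⊆ -011,00-1
  m4 ⊆ --00,-1-0
  m6 ⊆ -1-0 [E]
  m8 ⊆ --00,1--0
  m10 ⊆ 1--0,1-1-
  m11 ⊆ -011,1-1-
  m12 ⊆ --00,-1-0,1--0
  m14 ⊆ -1-0,1--0,1-1-
E = {-1-0}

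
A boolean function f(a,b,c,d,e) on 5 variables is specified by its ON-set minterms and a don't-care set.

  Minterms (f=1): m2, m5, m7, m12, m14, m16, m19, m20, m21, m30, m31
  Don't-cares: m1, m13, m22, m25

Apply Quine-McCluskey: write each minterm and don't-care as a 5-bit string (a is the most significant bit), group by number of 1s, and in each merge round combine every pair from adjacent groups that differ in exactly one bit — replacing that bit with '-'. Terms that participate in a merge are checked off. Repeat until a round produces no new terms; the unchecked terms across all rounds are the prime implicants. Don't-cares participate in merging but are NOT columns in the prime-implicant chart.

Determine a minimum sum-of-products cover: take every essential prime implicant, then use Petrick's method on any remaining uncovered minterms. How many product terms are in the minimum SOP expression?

7

Round 0: 00001✓ 00010 00101✓ 00111✓ 01100✓ 01101✓ 01110✓ 10000✓ 10011 10100✓ 10101✓ 10110✓ 11001 11110✓ 11111✓
Round 1: -0101 -1110 0-101 00-01 001-1 011-0 0110- 1-110 10-00 101-0 1010- 1111-
PIs = {-0101, -1110, 0-101, 00-01, 00010, 001-1, 011-0, 0110-, 1-110, 10-00, 10011, 101-0, 1010-, 11001, 1111-}
Coverage chart:
  m2: 00010 ←essential
  m5: -0101,0-101,00-01,001-1
  m7: 001-1 ←essential
  m12: 011-0,0110-
  m14: -1110,011-0
  m16: 10-00 ←essential
  m19: 10011 ←essential
  m20: 10-00,101-0,1010-
  m21: -0101,1010-
  m30: -1110,1-110,1111-
  m31: 1111- ←essential
Essential: 00010, 001-1, 10-00, 10011, 1111-
Petrick residual → -0101, 011-0
Min cover (7 terms): b'cd'e + a'b'c'de' + a'b'ce + a'bce' + ab'd'e' + ab'c'de + abcd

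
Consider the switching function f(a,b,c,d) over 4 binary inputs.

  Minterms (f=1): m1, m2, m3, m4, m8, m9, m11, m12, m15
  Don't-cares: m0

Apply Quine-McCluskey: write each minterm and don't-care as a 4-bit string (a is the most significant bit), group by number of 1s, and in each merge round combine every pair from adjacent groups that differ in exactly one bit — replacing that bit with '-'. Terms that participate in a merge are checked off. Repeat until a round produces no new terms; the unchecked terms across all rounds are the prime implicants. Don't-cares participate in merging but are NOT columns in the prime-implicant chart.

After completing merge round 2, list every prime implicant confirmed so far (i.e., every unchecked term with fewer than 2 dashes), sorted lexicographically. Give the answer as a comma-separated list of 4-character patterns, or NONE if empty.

1-11

size-2^0 implicants → 0000(✓)  0001(✓)  0010(✓)  0011(✓)  0100(✓)  1000(✓)  1001(✓)  1011(✓)  1100(✓)  1111(✓)
size-2^1 implicants → -000(✓)  -001(✓)  -011(✓)  -100(✓)  0-00(✓)  00-0(✓)  00-1(✓)  000-(✓)  001-(✓)  1-00(✓)  1-11  10-1(✓)  100-(✓)
size-2^2 implicants → --00  -0-1  -00-  00--
Unchecked terms (primes): --00, -0-1, -00-, 00--, 1-11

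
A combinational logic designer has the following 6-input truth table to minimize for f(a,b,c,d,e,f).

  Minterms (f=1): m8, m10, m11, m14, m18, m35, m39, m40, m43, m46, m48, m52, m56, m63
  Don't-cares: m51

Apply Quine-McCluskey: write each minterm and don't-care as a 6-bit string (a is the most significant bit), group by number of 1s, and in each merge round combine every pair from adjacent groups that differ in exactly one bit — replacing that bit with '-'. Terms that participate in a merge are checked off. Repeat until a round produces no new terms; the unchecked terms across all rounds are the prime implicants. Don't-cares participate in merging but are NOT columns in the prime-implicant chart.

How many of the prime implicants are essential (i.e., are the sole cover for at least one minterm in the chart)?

size-2^0 implicants → 001000(✓)  001010(✓)  001011(✓)  001110(✓)  010010  100011(✓)  100111(✓)  101000(✓)  101011(✓)  101110(✓)  110000(✓)  110011(✓)  110100(✓)  111000(✓)  111111
size-2^1 implicants → -01000  -01011  -01110  001-10  0010-0  00101-  1-0011  1-1000  10-011  100-11  11-000  110-00
Unchecked terms (primes): -01000, -01011, -01110, 001-10, 0010-0, 00101-, 010010, 1-0011, 1-1000, 10-011, 100-11, 11-000, 110-00, 111111
Minterm coverage:
  m8 ⊆ -01000,0010-0
  m10 ⊆ 001-10,0010-0,00101-
  m11 ⊆ -01011,00101-
  m14 ⊆ -01110,001-10
  m18 ⊆ 010010 [E]
  m35 ⊆ 1-0011,10-011,100-11
  m39 ⊆ 100-11 [E]
  m40 ⊆ -01000,1-1000
  m43 ⊆ -01011,10-011
  m46 ⊆ -01110 [E]
  m48 ⊆ 11-000,110-00
  m52 ⊆ 110-00 [E]
  m56 ⊆ 1-1000,11-000
  m63 ⊆ 111111 [E]
E = {-01110, 010010, 100-11, 110-00, 111111}

5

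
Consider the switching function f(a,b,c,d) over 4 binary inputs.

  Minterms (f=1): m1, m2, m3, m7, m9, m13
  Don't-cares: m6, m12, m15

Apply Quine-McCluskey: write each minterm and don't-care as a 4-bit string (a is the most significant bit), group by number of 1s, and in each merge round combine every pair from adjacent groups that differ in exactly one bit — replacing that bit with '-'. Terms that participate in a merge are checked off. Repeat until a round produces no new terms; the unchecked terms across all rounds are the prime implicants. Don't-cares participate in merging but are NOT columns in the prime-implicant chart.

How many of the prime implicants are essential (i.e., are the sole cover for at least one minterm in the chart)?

[col 0] 0001*, 0010*, 0011*, 0110*, 0111*, 1001*, 1100*, 1101*, 1111*
[col 1] -001, -111, 0-10*, 0-11*, 00-1, 001-*, 011-*, 1-01, 11-1, 110-
[col 2] 0-1-
Prime implicants: -001, -111, 0-1-, 00-1, 1-01, 11-1, 110-
PI chart (minterm → PIs covering it):
  1 | -001,00-1
  2 | 0-1-  (sole → essential)
  3 | 0-1-,00-1
  7 | -111,0-1-
  9 | -001,1-01
  13 | 1-01,11-1,110-
Essential prime implicants: 0-1-

1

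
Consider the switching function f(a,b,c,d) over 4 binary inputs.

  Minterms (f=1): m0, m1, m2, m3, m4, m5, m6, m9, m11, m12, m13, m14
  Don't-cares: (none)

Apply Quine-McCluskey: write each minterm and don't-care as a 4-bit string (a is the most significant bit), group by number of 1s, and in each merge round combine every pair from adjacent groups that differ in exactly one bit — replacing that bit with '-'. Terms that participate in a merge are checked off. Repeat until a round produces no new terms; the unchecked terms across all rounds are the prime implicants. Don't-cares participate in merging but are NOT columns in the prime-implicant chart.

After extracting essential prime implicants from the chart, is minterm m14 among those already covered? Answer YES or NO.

size-2^0 implicants → 0000(✓)  0001(✓)  0010(✓)  0011(✓)  0100(✓)  0101(✓)  0110(✓)  1001(✓)  1011(✓)  1100(✓)  1101(✓)  1110(✓)
size-2^1 implicants → -001(✓)  -011(✓)  -100(✓)  -101(✓)  -110(✓)  0-00(✓)  0-01(✓)  0-10(✓)  00-0(✓)  00-1(✓)  000-(✓)  001-(✓)  01-0(✓)  010-(✓)  1-01(✓)  10-1(✓)  11-0(✓)  110-(✓)
size-2^2 implicants → --01  -0-1  -1-0  -10-  0--0  0-0-  00--
Unchecked terms (primes): --01, -0-1, -1-0, -10-, 0--0, 0-0-, 00--
Minterm coverage:
  m0 ⊆ 0--0,0-0-,00--
  m1 ⊆ --01,-0-1,0-0-,00--
  m2 ⊆ 0--0,00--
  m3 ⊆ -0-1,00--
  m4 ⊆ -1-0,-10-,0--0,0-0-
  m5 ⊆ --01,-10-,0-0-
  m6 ⊆ -1-0,0--0
  m9 ⊆ --01,-0-1
  m11 ⊆ -0-1 [E]
  m12 ⊆ -1-0,-10-
  m13 ⊆ --01,-10-
  m14 ⊆ -1-0 [E]
E = {-0-1, -1-0}

YES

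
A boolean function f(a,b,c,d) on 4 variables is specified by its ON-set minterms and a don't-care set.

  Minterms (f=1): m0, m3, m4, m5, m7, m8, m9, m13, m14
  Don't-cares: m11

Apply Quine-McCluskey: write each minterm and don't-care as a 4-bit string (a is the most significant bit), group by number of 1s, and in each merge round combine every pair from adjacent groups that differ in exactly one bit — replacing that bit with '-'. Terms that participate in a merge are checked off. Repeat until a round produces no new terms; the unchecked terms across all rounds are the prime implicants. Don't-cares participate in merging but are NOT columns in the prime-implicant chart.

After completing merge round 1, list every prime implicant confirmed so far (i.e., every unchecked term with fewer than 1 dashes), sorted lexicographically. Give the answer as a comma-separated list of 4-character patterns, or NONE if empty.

[col 0] 0000*, 0011*, 0100*, 0101*, 0111*, 1000*, 1001*, 1011*, 1101*, 1110
[col 1] -000, -011, -101, 0-00, 0-11, 01-1, 010-, 1-01, 10-1, 100-
Prime implicants: -000, -011, -101, 0-00, 0-11, 01-1, 010-, 1-01, 10-1, 100-, 1110

1110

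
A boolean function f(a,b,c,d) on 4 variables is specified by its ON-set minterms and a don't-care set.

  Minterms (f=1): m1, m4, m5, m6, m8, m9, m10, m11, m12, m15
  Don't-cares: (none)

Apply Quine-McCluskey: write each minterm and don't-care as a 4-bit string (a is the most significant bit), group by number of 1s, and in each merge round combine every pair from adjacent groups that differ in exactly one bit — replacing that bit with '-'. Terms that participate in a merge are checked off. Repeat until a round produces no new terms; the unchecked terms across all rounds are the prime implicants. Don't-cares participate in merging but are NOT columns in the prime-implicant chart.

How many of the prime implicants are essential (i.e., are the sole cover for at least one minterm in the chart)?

3

[col 0] 0001*, 0100*, 0101*, 0110*, 1000*, 1001*, 1010*, 1011*, 1100*, 1111*
[col 1] -001, -100, 0-01, 01-0, 010-, 1-00, 1-11, 10-0*, 10-1*, 100-*, 101-*
[col 2] 10--
Prime implicants: -001, -100, 0-01, 01-0, 010-, 1-00, 1-11, 10--
PI chart (minterm → PIs covering it):
  1 | -001,0-01
  4 | -100,01-0,010-
  5 | 0-01,010-
  6 | 01-0  (sole → essential)
  8 | 1-00,10--
  9 | -001,10--
  10 | 10--  (sole → essential)
  11 | 1-11,10--
  12 | -100,1-00
  15 | 1-11  (sole → essential)
Essential prime implicants: 01-0, 1-11, 10--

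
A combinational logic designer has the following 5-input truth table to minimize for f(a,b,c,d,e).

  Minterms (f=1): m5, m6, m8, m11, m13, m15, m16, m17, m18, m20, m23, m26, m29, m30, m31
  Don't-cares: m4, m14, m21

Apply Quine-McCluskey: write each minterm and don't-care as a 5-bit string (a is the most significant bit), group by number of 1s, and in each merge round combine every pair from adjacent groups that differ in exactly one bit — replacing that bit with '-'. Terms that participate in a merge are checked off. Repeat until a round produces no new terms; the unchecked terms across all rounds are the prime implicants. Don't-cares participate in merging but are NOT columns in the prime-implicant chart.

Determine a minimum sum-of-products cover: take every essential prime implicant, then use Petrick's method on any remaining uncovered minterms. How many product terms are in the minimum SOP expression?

8

Round 0: 00100✓ 00101✓ 00110✓ 01000 01011✓ 01101✓ 01110✓ 01111✓ 10000✓ 10001✓ 10010✓ 10100✓ 10101✓ 10111✓ 11010✓ 11101✓ 11110✓ 11111✓
Round 1: -0100✓ -0101✓ -1101✓ -1110✓ -1111✓ 0-101✓ 0-110 001-0 0010-✓ 01-11 011-1✓ 0111-✓ 1-010 1-101✓ 1-111✓ 10-00✓ 10-01✓ 100-0 1000-✓ 101-1✓ 1010-✓ 11-10 111-1✓ 1111-✓
Round 2: --101 -010- -11-1 -111- 1-1-1 10-0-
PIs = {--101, -010-, -11-1, -111-, 0-110, 001-0, 01-11, 01000, 1-010, 1-1-1, 10-0-, 100-0, 11-10}
Coverage chart:
  m5: --101,-010-
  m6: 0-110,001-0
  m8: 01000 ←essential
  m11: 01-11 ←essential
  m13: --101,-11-1
  m15: -11-1,-111-,01-11
  m16: 10-0-,100-0
  m17: 10-0- ←essential
  m18: 1-010,100-0
  m20: -010-,10-0-
  m23: 1-1-1 ←essential
  m26: 1-010,11-10
  m29: --101,-11-1,1-1-1
  m30: -111-,11-10
  m31: -11-1,-111-,1-1-1
Essential: 01-11, 01000, 1-1-1, 10-0-
Petrick residual → --101, -111-, 0-110, 1-010
Min cover (8 terms): cd'e + bcd + a'cde' + a'bde + a'bc'd'e' + ac'de' + ace + ab'd'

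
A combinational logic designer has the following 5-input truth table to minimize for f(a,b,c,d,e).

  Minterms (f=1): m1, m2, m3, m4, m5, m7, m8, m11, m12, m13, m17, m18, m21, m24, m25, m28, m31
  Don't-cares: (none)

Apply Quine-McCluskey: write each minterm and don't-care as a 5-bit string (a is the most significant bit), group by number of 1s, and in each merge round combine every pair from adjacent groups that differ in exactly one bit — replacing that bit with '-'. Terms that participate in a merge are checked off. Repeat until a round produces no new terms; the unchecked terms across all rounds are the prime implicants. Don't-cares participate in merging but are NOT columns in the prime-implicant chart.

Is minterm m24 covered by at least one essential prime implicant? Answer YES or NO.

YES

size-2^0 implicants → 00001(✓)  00010(✓)  00011(✓)  00100(✓)  00101(✓)  00111(✓)  01000(✓)  01011(✓)  01100(✓)  01101(✓)  10001(✓)  10010(✓)  10101(✓)  11000(✓)  11001(✓)  11100(✓)  11111
size-2^1 implicants → -0001(✓)  -0010  -0101(✓)  -1000(✓)  -1100(✓)  0-011  0-100(✓)  0-101(✓)  00-01(✓)  00-11(✓)  000-1(✓)  0001-  001-1(✓)  0010-(✓)  01-00(✓)  0110-(✓)  1-001  10-01(✓)  11-00(✓)  1100-
size-2^2 implicants → -0-01  -1-00  0-10-  00--1
Unchecked terms (primes): -0-01, -0010, -1-00, 0-011, 0-10-, 00--1, 0001-, 1-001, 1100-, 11111
Minterm coverage:
  m1 ⊆ -0-01,00--1
  m2 ⊆ -0010,0001-
  m3 ⊆ 0-011,00--1,0001-
  m4 ⊆ 0-10- [E]
  m5 ⊆ -0-01,0-10-,00--1
  m7 ⊆ 00--1 [E]
  m8 ⊆ -1-00 [E]
  m11 ⊆ 0-011 [E]
  m12 ⊆ -1-00,0-10-
  m13 ⊆ 0-10- [E]
  m17 ⊆ -0-01,1-001
  m18 ⊆ -0010 [E]
  m21 ⊆ -0-01 [E]
  m24 ⊆ -1-00,1100-
  m25 ⊆ 1-001,1100-
  m28 ⊆ -1-00 [E]
  m31 ⊆ 11111 [E]
E = {-0-01, -0010, -1-00, 0-011, 0-10-, 00--1, 11111}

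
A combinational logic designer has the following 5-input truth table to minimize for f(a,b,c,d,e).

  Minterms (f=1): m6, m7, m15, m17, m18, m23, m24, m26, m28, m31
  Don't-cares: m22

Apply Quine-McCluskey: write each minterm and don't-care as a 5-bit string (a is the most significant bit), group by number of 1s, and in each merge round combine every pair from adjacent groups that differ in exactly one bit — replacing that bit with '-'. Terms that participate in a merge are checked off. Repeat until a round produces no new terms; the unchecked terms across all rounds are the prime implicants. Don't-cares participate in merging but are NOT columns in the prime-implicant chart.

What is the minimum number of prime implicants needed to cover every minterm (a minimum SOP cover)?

Round 0: 00110✓ 00111✓ 01111✓ 10001 10010✓ 10110✓ 10111✓ 11000✓ 11010✓ 11100✓ 11111✓
Round 1: -0110✓ -0111✓ -1111✓ 0-111✓ 0011-✓ 1-010 1-111✓ 10-10 1011-✓ 11-00 110-0
Round 2: --111 -011-
PIs = {--111, -011-, 1-010, 10-10, 10001, 11-00, 110-0}
Coverage chart:
  m6: -011- ←essential
  m7: --111,-011-
  m15: --111 ←essential
  m17: 10001 ←essential
  m18: 1-010,10-10
  m23: --111,-011-
  m24: 11-00,110-0
  m26: 1-010,110-0
  m28: 11-00 ←essential
  m31: --111 ←essential
Essential: --111, -011-, 10001, 11-00
Petrick residual → 1-010
Min cover (5 terms): cde + b'cd + ac'de' + ab'c'd'e + abd'e'

5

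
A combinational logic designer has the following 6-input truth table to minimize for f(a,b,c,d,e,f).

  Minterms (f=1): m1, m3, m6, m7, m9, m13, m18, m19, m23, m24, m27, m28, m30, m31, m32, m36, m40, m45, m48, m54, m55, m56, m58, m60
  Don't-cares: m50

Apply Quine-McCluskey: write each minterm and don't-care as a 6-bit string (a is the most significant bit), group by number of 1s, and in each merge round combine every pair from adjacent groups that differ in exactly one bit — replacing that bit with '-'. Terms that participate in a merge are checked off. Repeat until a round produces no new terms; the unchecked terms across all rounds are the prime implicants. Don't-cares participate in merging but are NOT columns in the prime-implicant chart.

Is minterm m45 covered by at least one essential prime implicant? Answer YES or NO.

YES

[col 0] 000001*, 000011*, 000110*, 000111*, 001001*, 001101*, 010010*, 010011*, 010111*, 011000*, 011011*, 011100*, 011110*, 011111*, 100000*, 100100*, 101000*, 101101*, 110000*, 110010*, 110110*, 110111*, 111000*, 111010*, 111100*
[col 1] -01101, -10010, -10111, -11000*, -11100*, 0-0011*, 0-0111*, 00-001, 000-11*, 0000-1, 00011-, 001-01, 01-011*, 01-111*, 010-11*, 01001-, 011-00*, 011-11*, 0111-0, 01111-, 1-0000*, 1-1000*, 10-000*, 100-00, 11-000*, 11-010*, 110-10, 1100-0*, 11011-, 111-00*, 1110-0*
[col 2] -11-00, 0-0-11, 01--11, 1--000, 11-0-0
Prime implicants: -01101, -10010, -10111, -11-00, 0-0-11, 00-001, 0000-1, 00011-, 001-01, 01--11, 01001-, 0111-0, 01111-, 1--000, 100-00, 11-0-0, 110-10, 11011-
PI chart (minterm → PIs covering it):
  1 | 00-001,0000-1
  3 | 0-0-11,0000-1
  6 | 00011-  (sole → essential)
  7 | 0-0-11,00011-
  9 | 00-001,001-01
  13 | -01101,001-01
  18 | -10010,01001-
  19 | 0-0-11,01--11,01001-
  23 | -10111,0-0-11,01--11
  24 | -11-00  (sole → essential)
  27 | 01--11  (sole → essential)
  28 | -11-00,0111-0
  30 | 0111-0,01111-
  31 | 01--11,01111-
  32 | 1--000,100-00
  36 | 100-00  (sole → essential)
  40 | 1--000  (sole → essential)
  45 | -01101  (sole → essential)
  48 | 1--000,11-0-0
  54 | 110-10,11011-
  55 | -10111,11011-
  56 | -11-00,1--000,11-0-0
  58 | 11-0-0  (sole → essential)
  60 | -11-00  (sole → essential)
Essential prime implicants: -01101, -11-00, 00011-, 01--11, 1--000, 100-00, 11-0-0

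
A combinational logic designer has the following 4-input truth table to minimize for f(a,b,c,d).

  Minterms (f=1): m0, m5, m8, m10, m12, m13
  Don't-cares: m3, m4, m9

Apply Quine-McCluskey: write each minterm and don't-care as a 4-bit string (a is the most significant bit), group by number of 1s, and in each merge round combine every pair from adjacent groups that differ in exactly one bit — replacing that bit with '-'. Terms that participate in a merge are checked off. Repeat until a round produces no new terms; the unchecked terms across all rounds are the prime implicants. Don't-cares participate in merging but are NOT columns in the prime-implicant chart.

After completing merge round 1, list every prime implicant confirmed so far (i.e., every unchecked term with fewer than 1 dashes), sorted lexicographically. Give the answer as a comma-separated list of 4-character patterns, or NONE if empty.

size-2^0 implicants → 0000(✓)  0011  0100(✓)  0101(✓)  1000(✓)  1001(✓)  1010(✓)  1100(✓)  1101(✓)
size-2^1 implicants → -000(✓)  -100(✓)  -101(✓)  0-00(✓)  010-(✓)  1-00(✓)  1-01(✓)  10-0  100-(✓)  110-(✓)
size-2^2 implicants → --00  -10-  1-0-
Unchecked terms (primes): --00, -10-, 0011, 1-0-, 10-0

0011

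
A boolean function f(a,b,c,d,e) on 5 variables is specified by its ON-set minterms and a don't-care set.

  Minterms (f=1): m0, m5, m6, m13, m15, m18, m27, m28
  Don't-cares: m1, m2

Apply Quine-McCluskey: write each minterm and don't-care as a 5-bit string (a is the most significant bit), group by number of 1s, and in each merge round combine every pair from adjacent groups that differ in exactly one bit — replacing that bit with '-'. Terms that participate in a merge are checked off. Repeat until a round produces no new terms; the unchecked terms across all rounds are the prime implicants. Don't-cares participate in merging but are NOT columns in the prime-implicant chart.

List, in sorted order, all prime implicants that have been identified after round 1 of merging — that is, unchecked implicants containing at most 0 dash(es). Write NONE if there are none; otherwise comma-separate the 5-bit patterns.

11011, 11100

Round 0: 00000✓ 00001✓ 00010✓ 00101✓ 00110✓ 01101✓ 01111✓ 10010✓ 11011 11100
Round 1: -0010 0-101 00-01 00-10 000-0 0000- 011-1
PIs = {-0010, 0-101, 00-01, 00-10, 000-0, 0000-, 011-1, 11011, 11100}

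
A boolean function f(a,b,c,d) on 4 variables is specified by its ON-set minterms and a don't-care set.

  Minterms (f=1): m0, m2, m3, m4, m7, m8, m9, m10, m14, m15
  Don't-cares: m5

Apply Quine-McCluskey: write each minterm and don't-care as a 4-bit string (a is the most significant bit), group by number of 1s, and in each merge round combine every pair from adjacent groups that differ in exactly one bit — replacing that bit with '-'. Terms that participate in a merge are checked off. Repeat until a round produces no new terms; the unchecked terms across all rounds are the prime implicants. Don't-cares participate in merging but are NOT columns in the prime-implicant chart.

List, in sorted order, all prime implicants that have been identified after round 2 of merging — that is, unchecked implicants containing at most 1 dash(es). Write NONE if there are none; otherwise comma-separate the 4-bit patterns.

size-2^0 implicants → 0000(✓)  0010(✓)  0011(✓)  0100(✓)  0101(✓)  0111(✓)  1000(✓)  1001(✓)  1010(✓)  1110(✓)  1111(✓)
size-2^1 implicants → -000(✓)  -010(✓)  -111  0-00  0-11  00-0(✓)  001-  01-1  010-  1-10  10-0(✓)  100-  111-
size-2^2 implicants → -0-0
Unchecked terms (primes): -0-0, -111, 0-00, 0-11, 001-, 01-1, 010-, 1-10, 100-, 111-

-111, 0-00, 0-11, 001-, 01-1, 010-, 1-10, 100-, 111-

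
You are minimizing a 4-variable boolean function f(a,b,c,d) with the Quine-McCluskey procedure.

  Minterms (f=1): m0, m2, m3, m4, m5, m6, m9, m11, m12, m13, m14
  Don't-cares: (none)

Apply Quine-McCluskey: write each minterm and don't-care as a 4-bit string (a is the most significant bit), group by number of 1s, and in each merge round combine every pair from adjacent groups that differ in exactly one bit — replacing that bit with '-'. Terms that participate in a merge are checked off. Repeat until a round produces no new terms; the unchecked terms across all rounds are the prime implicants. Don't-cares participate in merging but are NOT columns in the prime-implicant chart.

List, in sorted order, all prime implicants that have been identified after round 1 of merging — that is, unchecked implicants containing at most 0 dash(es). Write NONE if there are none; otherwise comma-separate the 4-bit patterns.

NONE

size-2^0 implicants → 0000(✓)  0010(✓)  0011(✓)  0100(✓)  0101(✓)  0110(✓)  1001(✓)  1011(✓)  1100(✓)  1101(✓)  1110(✓)
size-2^1 implicants → -011  -100(✓)  -101(✓)  -110(✓)  0-00(✓)  0-10(✓)  00-0(✓)  001-  01-0(✓)  010-(✓)  1-01  10-1  11-0(✓)  110-(✓)
size-2^2 implicants → -1-0  -10-  0--0
Unchecked terms (primes): -011, -1-0, -10-, 0--0, 001-, 1-01, 10-1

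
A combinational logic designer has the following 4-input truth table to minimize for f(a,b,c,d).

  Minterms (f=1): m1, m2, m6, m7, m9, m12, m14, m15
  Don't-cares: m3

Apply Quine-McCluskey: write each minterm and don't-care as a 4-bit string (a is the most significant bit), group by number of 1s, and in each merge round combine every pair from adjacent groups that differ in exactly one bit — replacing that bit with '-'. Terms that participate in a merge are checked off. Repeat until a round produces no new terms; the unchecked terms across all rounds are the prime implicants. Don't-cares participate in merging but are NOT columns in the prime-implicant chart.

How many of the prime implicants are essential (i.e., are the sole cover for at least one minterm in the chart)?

4

Round 0: 0001✓ 0010✓ 0011✓ 0110✓ 0111✓ 1001✓ 1100✓ 1110✓ 1111✓
Round 1: -001 -110✓ -111✓ 0-10✓ 0-11✓ 00-1 001-✓ 011-✓ 11-0 111-✓
Round 2: -11- 0-1-
PIs = {-001, -11-, 0-1-, 00-1, 11-0}
Coverage chart:
  m1: -001,00-1
  m2: 0-1- ←essential
  m6: -11-,0-1-
  m7: -11-,0-1-
  m9: -001 ←essential
  m12: 11-0 ←essential
  m14: -11-,11-0
  m15: -11- ←essential
Essential: -001, -11-, 0-1-, 11-0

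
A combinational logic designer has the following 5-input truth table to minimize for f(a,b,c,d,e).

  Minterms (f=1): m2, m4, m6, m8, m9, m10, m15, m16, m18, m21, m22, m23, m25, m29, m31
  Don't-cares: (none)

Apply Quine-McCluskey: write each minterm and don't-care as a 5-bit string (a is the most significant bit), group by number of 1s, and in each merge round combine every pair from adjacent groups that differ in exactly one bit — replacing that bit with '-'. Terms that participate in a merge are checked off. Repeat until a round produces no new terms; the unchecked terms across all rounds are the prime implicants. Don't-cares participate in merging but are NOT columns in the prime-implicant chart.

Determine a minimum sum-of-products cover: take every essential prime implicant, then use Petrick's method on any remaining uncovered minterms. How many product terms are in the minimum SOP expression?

7

[col 0] 00010*, 00100*, 00110*, 01000*, 01001*, 01010*, 01111*, 10000*, 10010*, 10101*, 10110*, 10111*, 11001*, 11101*, 11111*
[col 1] -0010*, -0110*, -1001, -1111, 0-010, 00-10*, 001-0, 010-0, 0100-, 1-101*, 1-111*, 10-10*, 100-0, 101-1*, 1011-, 11-01, 111-1*
[col 2] -0-10, 1-1-1
Prime implicants: -0-10, -1001, -1111, 0-010, 001-0, 010-0, 0100-, 1-1-1, 100-0, 1011-, 11-01
PI chart (minterm → PIs covering it):
  2 | -0-10,0-010
  4 | 001-0  (sole → essential)
  6 | -0-10,001-0
  8 | 010-0,0100-
  9 | -1001,0100-
  10 | 0-010,010-0
  15 | -1111  (sole → essential)
  16 | 100-0  (sole → essential)
  18 | -0-10,100-0
  21 | 1-1-1  (sole → essential)
  22 | -0-10,1011-
  23 | 1-1-1,1011-
  25 | -1001,11-01
  29 | 1-1-1,11-01
  31 | -1111,1-1-1
Essential prime implicants: -1111, 001-0, 1-1-1, 100-0
Petrick residual → -0-10, -1001, 010-0
Minimum SOP uses 7 PIs: b'de' + bc'd'e + bcde + a'b'ce' + a'bc'e' + ace + ab'c'e'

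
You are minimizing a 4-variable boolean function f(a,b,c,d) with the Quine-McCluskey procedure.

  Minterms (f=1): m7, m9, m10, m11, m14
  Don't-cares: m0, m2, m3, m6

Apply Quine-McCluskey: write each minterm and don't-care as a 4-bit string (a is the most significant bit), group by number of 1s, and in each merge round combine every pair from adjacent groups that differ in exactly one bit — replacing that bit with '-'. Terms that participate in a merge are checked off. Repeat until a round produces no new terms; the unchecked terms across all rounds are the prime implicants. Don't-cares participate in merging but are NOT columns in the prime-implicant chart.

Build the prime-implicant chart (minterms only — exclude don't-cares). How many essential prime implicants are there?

size-2^0 implicants → 0000(✓)  0010(✓)  0011(✓)  0110(✓)  0111(✓)  1001(✓)  1010(✓)  1011(✓)  1110(✓)
size-2^1 implicants → -010(✓)  -011(✓)  -110(✓)  0-10(✓)  0-11(✓)  00-0  001-(✓)  011-(✓)  1-10(✓)  10-1  101-(✓)
size-2^2 implicants → --10  -01-  0-1-
Unchecked terms (primes): --10, -01-, 0-1-, 00-0, 10-1
Minterm coverage:
  m7 ⊆ 0-1- [E]
  m9 ⊆ 10-1 [E]
  m10 ⊆ --10,-01-
  m11 ⊆ -01-,10-1
  m14 ⊆ --10 [E]
E = {--10, 0-1-, 10-1}

3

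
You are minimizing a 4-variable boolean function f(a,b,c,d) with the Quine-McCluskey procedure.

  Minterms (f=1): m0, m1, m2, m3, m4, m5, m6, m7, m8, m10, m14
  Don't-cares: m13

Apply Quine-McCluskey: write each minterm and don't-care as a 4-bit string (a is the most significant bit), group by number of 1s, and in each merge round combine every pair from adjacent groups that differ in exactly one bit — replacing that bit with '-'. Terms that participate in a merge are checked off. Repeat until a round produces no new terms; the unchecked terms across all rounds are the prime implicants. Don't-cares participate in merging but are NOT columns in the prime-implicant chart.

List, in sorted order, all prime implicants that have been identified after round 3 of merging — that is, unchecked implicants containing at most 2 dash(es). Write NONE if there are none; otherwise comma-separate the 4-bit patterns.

[col 0] 0000*, 0001*, 0010*, 0011*, 0100*, 0101*, 0110*, 0111*, 1000*, 1010*, 1101*, 1110*
[col 1] -000*, -010*, -101, -110*, 0-00*, 0-01*, 0-10*, 0-11*, 00-0*, 00-1*, 000-*, 001-*, 01-0*, 01-1*, 010-*, 011-*, 1-10*, 10-0*
[col 2] --10, -0-0, 0--0*, 0--1*, 0-0-*, 0-1-*, 00--*, 01--*
[col 3] 0---
Prime implicants: --10, -0-0, -101, 0---

--10, -0-0, -101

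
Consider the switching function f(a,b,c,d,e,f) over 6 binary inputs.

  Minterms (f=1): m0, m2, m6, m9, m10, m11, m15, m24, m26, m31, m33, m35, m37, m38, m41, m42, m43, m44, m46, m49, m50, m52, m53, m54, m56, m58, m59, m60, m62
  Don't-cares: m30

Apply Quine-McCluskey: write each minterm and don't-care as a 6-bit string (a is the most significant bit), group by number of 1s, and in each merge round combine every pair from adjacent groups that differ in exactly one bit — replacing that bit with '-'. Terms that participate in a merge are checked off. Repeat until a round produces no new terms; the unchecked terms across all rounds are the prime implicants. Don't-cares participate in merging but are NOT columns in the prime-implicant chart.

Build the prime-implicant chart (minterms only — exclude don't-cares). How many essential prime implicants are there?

[col 0] 000000*, 000010*, 000110*, 001001*, 001010*, 001011*, 001111*, 011000*, 011010*, 011110*, 011111*, 100001*, 100011*, 100101*, 100110*, 101001*, 101010*, 101011*, 101100*, 101110*, 110001*, 110010*, 110100*, 110101*, 110110*, 111000*, 111010*, 111011*, 111100*, 111110*
[col 1] -00110, -01001*, -01010*, -01011*, -11000*, -11010*, -11110*, 0-1010*, 0-1111, 00-010, 000-10, 0000-0, 001-11, 0010-1*, 00101-*, 011-10*, 0110-0*, 01111-, 1-0001*, 1-0101*, 1-0110*, 1-1010*, 1-1011*, 1-1100*, 1-1110*, 10-001*, 10-011*, 10-110*, 100-01*, 1000-1*, 101-10*, 1010-1*, 10101-*, 1011-0*, 11-010*, 11-100*, 11-110*, 110-01*, 110-10*, 1101-0*, 11010-, 111-00*, 111-10*, 1110-0*, 11101-*, 1111-0*
[col 2] --1010, -010-1, -0101-, -11-10, -110-0, 1--110, 1-0-01, 1-1-10, 1-101-, 1-11-0, 10-0-1, 11--10, 11-1-0, 111--0
Prime implicants: --1010, -00110, -010-1, -0101-, -11-10, -110-0, 0-1111, 00-010, 000-10, 0000-0, 001-11, 01111-, 1--110, 1-0-01, 1-1-10, 1-101-, 1-11-0, 10-0-1, 11--10, 11-1-0, 11010-, 111--0
PI chart (minterm → PIs covering it):
  0 | 0000-0  (sole → essential)
  2 | 00-010,000-10,0000-0
  6 | -00110,000-10
  9 | -010-1  (sole → essential)
  10 | --1010,-0101-,00-010
  11 | -010-1,-0101-,001-11
  15 | 0-1111,001-11
  24 | -110-0  (sole → essential)
  26 | --1010,-11-10,-110-0
  31 | 0-1111,01111-
  33 | 1-0-01,10-0-1
  35 | 10-0-1  (sole → essential)
  37 | 1-0-01  (sole → essential)
  38 | -00110,1--110
  41 | -010-1,10-0-1
  42 | --1010,-0101-,1-1-10,1-101-
  43 | -010-1,-0101-,1-101-,10-0-1
  44 | 1-11-0  (sole → essential)
  46 | 1--110,1-1-10,1-11-0
  49 | 1-0-01  (sole → essential)
  50 | 11--10  (sole → essential)
  52 | 11-1-0,11010-
  53 | 1-0-01,11010-
  54 | 1--110,11--10,11-1-0
  56 | -110-0,111--0
  58 | --1010,-11-10,-110-0,1-1-10,1-101-,11--10,111--0
  59 | 1-101-  (sole → essential)
  60 | 1-11-0,11-1-0,111--0
  62 | -11-10,1--110,1-1-10,1-11-0,11--10,11-1-0,111--0
Essential prime implicants: -010-1, -110-0, 0000-0, 1-0-01, 1-101-, 1-11-0, 10-0-1, 11--10

8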